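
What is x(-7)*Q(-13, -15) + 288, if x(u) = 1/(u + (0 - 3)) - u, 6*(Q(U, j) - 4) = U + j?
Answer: 1417/5 ≈ 283.40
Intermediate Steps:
Q(U, j) = 4 + U/6 + j/6 (Q(U, j) = 4 + (U + j)/6 = 4 + (U/6 + j/6) = 4 + U/6 + j/6)
x(u) = 1/(-3 + u) - u (x(u) = 1/(u - 3) - u = 1/(-3 + u) - u)
x(-7)*Q(-13, -15) + 288 = ((1 - 1*(-7)² + 3*(-7))/(-3 - 7))*(4 + (⅙)*(-13) + (⅙)*(-15)) + 288 = ((1 - 1*49 - 21)/(-10))*(4 - 13/6 - 5/2) + 288 = -(1 - 49 - 21)/10*(-⅔) + 288 = -⅒*(-69)*(-⅔) + 288 = (69/10)*(-⅔) + 288 = -23/5 + 288 = 1417/5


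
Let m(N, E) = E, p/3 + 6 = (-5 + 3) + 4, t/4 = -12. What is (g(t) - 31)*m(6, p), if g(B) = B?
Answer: 948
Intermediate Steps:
t = -48 (t = 4*(-12) = -48)
p = -12 (p = -18 + 3*((-5 + 3) + 4) = -18 + 3*(-2 + 4) = -18 + 3*2 = -18 + 6 = -12)
(g(t) - 31)*m(6, p) = (-48 - 31)*(-12) = -79*(-12) = 948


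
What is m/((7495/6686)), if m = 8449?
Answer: 56490014/7495 ≈ 7537.0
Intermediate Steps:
m/((7495/6686)) = 8449/((7495/6686)) = 8449/((7495*(1/6686))) = 8449/(7495/6686) = 8449*(6686/7495) = 56490014/7495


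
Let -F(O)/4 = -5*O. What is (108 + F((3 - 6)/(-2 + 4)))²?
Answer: 6084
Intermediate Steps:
F(O) = 20*O (F(O) = -(-20)*O = 20*O)
(108 + F((3 - 6)/(-2 + 4)))² = (108 + 20*((3 - 6)/(-2 + 4)))² = (108 + 20*(-3/2))² = (108 - 30)² = 78² = 6084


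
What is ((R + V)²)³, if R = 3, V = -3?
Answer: 0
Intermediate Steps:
((R + V)²)³ = ((3 - 3)²)³ = (0²)³ = 0³ = 0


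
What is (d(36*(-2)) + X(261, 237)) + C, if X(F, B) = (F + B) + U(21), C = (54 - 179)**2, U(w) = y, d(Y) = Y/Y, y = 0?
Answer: 16124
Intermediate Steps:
d(Y) = 1
U(w) = 0
C = 15625 (C = (-125)**2 = 15625)
X(F, B) = B + F (X(F, B) = (F + B) + 0 = (B + F) + 0 = B + F)
(d(36*(-2)) + X(261, 237)) + C = (1 + (237 + 261)) + 15625 = (1 + 498) + 15625 = 499 + 15625 = 16124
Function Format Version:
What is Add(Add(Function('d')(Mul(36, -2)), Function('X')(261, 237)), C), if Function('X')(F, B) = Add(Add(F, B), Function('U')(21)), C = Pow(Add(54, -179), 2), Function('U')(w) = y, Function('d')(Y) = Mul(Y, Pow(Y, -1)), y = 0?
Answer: 16124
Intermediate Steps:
Function('d')(Y) = 1
Function('U')(w) = 0
C = 15625 (C = Pow(-125, 2) = 15625)
Function('X')(F, B) = Add(B, F) (Function('X')(F, B) = Add(Add(F, B), 0) = Add(Add(B, F), 0) = Add(B, F))
Add(Add(Function('d')(Mul(36, -2)), Function('X')(261, 237)), C) = Add(Add(1, Add(237, 261)), 15625) = Add(Add(1, 498), 15625) = Add(499, 15625) = 16124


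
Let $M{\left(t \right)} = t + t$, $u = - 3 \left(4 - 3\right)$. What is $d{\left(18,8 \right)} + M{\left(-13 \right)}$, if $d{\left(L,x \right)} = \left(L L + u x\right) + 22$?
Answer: $296$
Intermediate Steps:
$u = -3$ ($u = \left(-3\right) 1 = -3$)
$d{\left(L,x \right)} = 22 + L^{2} - 3 x$ ($d{\left(L,x \right)} = \left(L L - 3 x\right) + 22 = \left(L^{2} - 3 x\right) + 22 = 22 + L^{2} - 3 x$)
$M{\left(t \right)} = 2 t$
$d{\left(18,8 \right)} + M{\left(-13 \right)} = \left(22 + 18^{2} - 24\right) + 2 \left(-13\right) = \left(22 + 324 - 24\right) - 26 = 322 - 26 = 296$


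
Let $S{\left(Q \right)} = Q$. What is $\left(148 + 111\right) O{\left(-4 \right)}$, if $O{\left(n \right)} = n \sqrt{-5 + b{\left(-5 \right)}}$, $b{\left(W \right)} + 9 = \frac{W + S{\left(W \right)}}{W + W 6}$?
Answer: $- 592 i \sqrt{42} \approx - 3836.6 i$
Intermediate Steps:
$b{\left(W \right)} = - \frac{61}{7}$ ($b{\left(W \right)} = -9 + \frac{W + W}{W + W 6} = -9 + \frac{2 W}{W + 6 W} = -9 + \frac{2 W}{7 W} = -9 + 2 W \frac{1}{7 W} = -9 + \frac{2}{7} = - \frac{61}{7}$)
$O{\left(n \right)} = \frac{4 i n \sqrt{42}}{7}$ ($O{\left(n \right)} = n \sqrt{-5 - \frac{61}{7}} = n \sqrt{- \frac{96}{7}} = n \frac{4 i \sqrt{42}}{7} = \frac{4 i n \sqrt{42}}{7}$)
$\left(148 + 111\right) O{\left(-4 \right)} = \left(148 + 111\right) \frac{4}{7} i \left(-4\right) \sqrt{42} = 259 \left(- \frac{16 i \sqrt{42}}{7}\right) = - 592 i \sqrt{42}$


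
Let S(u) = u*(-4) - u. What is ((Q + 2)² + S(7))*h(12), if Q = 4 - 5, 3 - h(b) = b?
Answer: 306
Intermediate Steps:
h(b) = 3 - b
S(u) = -5*u (S(u) = -4*u - u = -5*u)
Q = -1
((Q + 2)² + S(7))*h(12) = ((-1 + 2)² - 5*7)*(3 - 1*12) = (1² - 35)*(3 - 12) = (1 - 35)*(-9) = -34*(-9) = 306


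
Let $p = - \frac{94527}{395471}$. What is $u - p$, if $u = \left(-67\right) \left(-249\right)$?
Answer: $\frac{6597737220}{395471} \approx 16683.0$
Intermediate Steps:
$u = 16683$
$p = - \frac{94527}{395471}$ ($p = \left(-94527\right) \frac{1}{395471} = - \frac{94527}{395471} \approx -0.23902$)
$u - p = 16683 - - \frac{94527}{395471} = 16683 + \frac{94527}{395471} = \frac{6597737220}{395471}$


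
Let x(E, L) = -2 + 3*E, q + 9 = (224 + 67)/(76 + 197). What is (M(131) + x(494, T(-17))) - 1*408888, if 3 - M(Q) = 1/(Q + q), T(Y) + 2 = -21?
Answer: -4562528686/11199 ≈ -4.0741e+5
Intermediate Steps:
T(Y) = -23 (T(Y) = -2 - 21 = -23)
q = -722/91 (q = -9 + (224 + 67)/(76 + 197) = -9 + 291/273 = -9 + 291*(1/273) = -9 + 97/91 = -722/91 ≈ -7.9341)
M(Q) = 3 - 1/(-722/91 + Q) (M(Q) = 3 - 1/(Q - 722/91) = 3 - 1/(-722/91 + Q))
(M(131) + x(494, T(-17))) - 1*408888 = ((-2257 + 273*131)/(-722 + 91*131) + (-2 + 3*494)) - 1*408888 = ((-2257 + 35763)/(-722 + 11921) + (-2 + 1482)) - 408888 = (33506/11199 + 1480) - 408888 = 16608026/11199 - 408888 = -4562528686/11199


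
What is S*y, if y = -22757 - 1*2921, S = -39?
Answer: 1001442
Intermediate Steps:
y = -25678 (y = -22757 - 2921 = -25678)
S*y = -39*(-25678) = 1001442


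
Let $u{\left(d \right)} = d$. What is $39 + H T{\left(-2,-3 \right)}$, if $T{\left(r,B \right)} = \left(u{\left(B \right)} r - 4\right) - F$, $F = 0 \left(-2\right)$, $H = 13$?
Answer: $65$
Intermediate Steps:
$F = 0$
$T{\left(r,B \right)} = -4 + B r$ ($T{\left(r,B \right)} = \left(B r - 4\right) - 0 = \left(-4 + B r\right) + 0 = -4 + B r$)
$39 + H T{\left(-2,-3 \right)} = 39 + 13 \left(-4 - -6\right) = 39 + 13 \left(-4 + 6\right) = 39 + 13 \cdot 2 = 39 + 26 = 65$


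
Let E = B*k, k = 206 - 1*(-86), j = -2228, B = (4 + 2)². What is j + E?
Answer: 8284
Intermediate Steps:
B = 36 (B = 6² = 36)
k = 292 (k = 206 + 86 = 292)
E = 10512 (E = 36*292 = 10512)
j + E = -2228 + 10512 = 8284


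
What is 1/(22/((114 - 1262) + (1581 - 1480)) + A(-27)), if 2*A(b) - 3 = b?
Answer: -1047/12586 ≈ -0.083188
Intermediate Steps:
A(b) = 3/2 + b/2
1/(22/((114 - 1262) + (1581 - 1480)) + A(-27)) = 1/(22/((114 - 1262) + (1581 - 1480)) + (3/2 + (½)*(-27))) = 1/(22/(-1148 + 101) + (3/2 - 27/2)) = 1/(22/(-1047) - 12) = 1/(22*(-1/1047) - 12) = 1/(-22/1047 - 12) = 1/(-12586/1047) = -1047/12586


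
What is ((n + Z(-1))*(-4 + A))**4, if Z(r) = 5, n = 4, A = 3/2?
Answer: 4100625/16 ≈ 2.5629e+5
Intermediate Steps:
A = 3/2 (A = 3*(1/2) = 3/2 ≈ 1.5000)
((n + Z(-1))*(-4 + A))**4 = ((4 + 5)*(-4 + 3/2))**4 = (9*(-5/2))**4 = (-45/2)**4 = 4100625/16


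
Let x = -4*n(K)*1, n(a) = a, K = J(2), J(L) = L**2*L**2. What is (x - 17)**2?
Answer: 6561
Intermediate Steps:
J(L) = L**4
K = 16 (K = 2**4 = 16)
x = -64 (x = -4*16*1 = -64*1 = -64)
(x - 17)**2 = (-64 - 17)**2 = (-81)**2 = 6561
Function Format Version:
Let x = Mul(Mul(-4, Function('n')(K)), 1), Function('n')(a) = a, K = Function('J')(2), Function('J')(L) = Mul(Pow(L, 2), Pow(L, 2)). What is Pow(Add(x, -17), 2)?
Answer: 6561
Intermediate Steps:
Function('J')(L) = Pow(L, 4)
K = 16 (K = Pow(2, 4) = 16)
x = -64 (x = Mul(Mul(-4, 16), 1) = Mul(-64, 1) = -64)
Pow(Add(x, -17), 2) = Pow(Add(-64, -17), 2) = Pow(-81, 2) = 6561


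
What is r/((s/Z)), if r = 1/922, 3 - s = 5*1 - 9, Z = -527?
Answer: -527/6454 ≈ -0.081655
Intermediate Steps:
s = 7 (s = 3 - (5*1 - 9) = 3 - (5 - 9) = 3 - 1*(-4) = 3 + 4 = 7)
r = 1/922 ≈ 0.0010846
r/((s/Z)) = 1/(922*((7/(-527)))) = 1/(922*((7*(-1/527)))) = 1/(922*(-7/527)) = (1/922)*(-527/7) = -527/6454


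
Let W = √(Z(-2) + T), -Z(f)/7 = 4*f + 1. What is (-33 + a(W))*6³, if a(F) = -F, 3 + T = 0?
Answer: -7128 - 216*√46 ≈ -8593.0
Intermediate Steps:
T = -3 (T = -3 + 0 = -3)
Z(f) = -7 - 28*f (Z(f) = -7*(4*f + 1) = -7*(1 + 4*f) = -7 - 28*f)
W = √46 (W = √((-7 - 28*(-2)) - 3) = √((-7 + 56) - 3) = √(49 - 3) = √46 ≈ 6.7823)
(-33 + a(W))*6³ = (-33 - √46)*6³ = (-33 - √46)*216 = -7128 - 216*√46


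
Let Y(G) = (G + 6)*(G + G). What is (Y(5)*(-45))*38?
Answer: -188100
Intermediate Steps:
Y(G) = 2*G*(6 + G) (Y(G) = (6 + G)*(2*G) = 2*G*(6 + G))
(Y(5)*(-45))*38 = ((2*5*(6 + 5))*(-45))*38 = ((2*5*11)*(-45))*38 = (110*(-45))*38 = -4950*38 = -188100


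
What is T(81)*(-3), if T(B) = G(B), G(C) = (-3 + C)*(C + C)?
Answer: -37908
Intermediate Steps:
G(C) = 2*C*(-3 + C) (G(C) = (-3 + C)*(2*C) = 2*C*(-3 + C))
T(B) = 2*B*(-3 + B)
T(81)*(-3) = (2*81*(-3 + 81))*(-3) = (2*81*78)*(-3) = 12636*(-3) = -37908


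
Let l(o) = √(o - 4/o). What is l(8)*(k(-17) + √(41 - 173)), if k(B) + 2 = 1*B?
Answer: √30*(-19/2 + I*√33) ≈ -52.034 + 31.464*I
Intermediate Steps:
k(B) = -2 + B (k(B) = -2 + 1*B = -2 + B)
l(8)*(k(-17) + √(41 - 173)) = √(8 - 4/8)*((-2 - 17) + √(41 - 173)) = √(8 - 4*⅛)*(-19 + √(-132)) = √(8 - ½)*(-19 + 2*I*√33) = √(15/2)*(-19 + 2*I*√33) = (√30/2)*(-19 + 2*I*√33) = √30*(-19 + 2*I*√33)/2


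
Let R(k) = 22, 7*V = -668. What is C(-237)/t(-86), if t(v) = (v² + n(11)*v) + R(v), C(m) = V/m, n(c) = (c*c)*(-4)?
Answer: 334/40680339 ≈ 8.2104e-6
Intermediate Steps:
V = -668/7 (V = (⅐)*(-668) = -668/7 ≈ -95.429)
n(c) = -4*c² (n(c) = c²*(-4) = -4*c²)
C(m) = -668/(7*m)
t(v) = 22 + v² - 484*v (t(v) = (v² + (-4*11²)*v) + 22 = (v² + (-4*121)*v) + 22 = (v² - 484*v) + 22 = 22 + v² - 484*v)
C(-237)/t(-86) = (-668/7/(-237))/(22 + (-86)² - 484*(-86)) = (-668/7*(-1/237))/(22 + 7396 + 41624) = (668/1659)/49042 = (668/1659)*(1/49042) = 334/40680339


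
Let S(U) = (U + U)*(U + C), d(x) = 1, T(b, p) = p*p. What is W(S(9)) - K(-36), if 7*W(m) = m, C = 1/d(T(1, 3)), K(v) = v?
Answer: 432/7 ≈ 61.714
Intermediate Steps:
T(b, p) = p**2
C = 1 (C = 1/1 = 1)
S(U) = 2*U*(1 + U) (S(U) = (U + U)*(U + 1) = (2*U)*(1 + U) = 2*U*(1 + U))
W(m) = m/7
W(S(9)) - K(-36) = (2*9*(1 + 9))/7 - 1*(-36) = (2*9*10)/7 + 36 = (1/7)*180 + 36 = 180/7 + 36 = 432/7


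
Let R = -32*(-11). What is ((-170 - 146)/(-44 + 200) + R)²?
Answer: 186295201/1521 ≈ 1.2248e+5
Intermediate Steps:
R = 352
((-170 - 146)/(-44 + 200) + R)² = ((-170 - 146)/(-44 + 200) + 352)² = (-316/156 + 352)² = (-316*1/156 + 352)² = (-79/39 + 352)² = (13649/39)² = 186295201/1521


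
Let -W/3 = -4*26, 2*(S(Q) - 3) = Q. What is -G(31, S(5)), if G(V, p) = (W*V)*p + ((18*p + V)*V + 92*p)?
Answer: -57732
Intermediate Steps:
S(Q) = 3 + Q/2
W = 312 (W = -(-12)*26 = -3*(-104) = 312)
G(V, p) = 92*p + V*(V + 18*p) + 312*V*p (G(V, p) = (312*V)*p + ((18*p + V)*V + 92*p) = 312*V*p + ((V + 18*p)*V + 92*p) = 312*V*p + (V*(V + 18*p) + 92*p) = 312*V*p + (92*p + V*(V + 18*p)) = 92*p + V*(V + 18*p) + 312*V*p)
-G(31, S(5)) = -(31² + 92*(3 + (½)*5) + 330*31*(3 + (½)*5)) = -(961 + 92*(3 + 5/2) + 330*31*(3 + 5/2)) = -(961 + 92*(11/2) + 330*31*(11/2)) = -(961 + 506 + 56265) = -1*57732 = -57732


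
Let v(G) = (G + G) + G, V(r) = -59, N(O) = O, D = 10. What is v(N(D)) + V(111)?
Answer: -29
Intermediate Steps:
v(G) = 3*G (v(G) = 2*G + G = 3*G)
v(N(D)) + V(111) = 3*10 - 59 = 30 - 59 = -29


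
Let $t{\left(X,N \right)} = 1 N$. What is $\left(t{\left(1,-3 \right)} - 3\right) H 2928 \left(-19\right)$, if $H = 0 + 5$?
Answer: $1668960$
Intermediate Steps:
$t{\left(X,N \right)} = N$
$H = 5$
$\left(t{\left(1,-3 \right)} - 3\right) H 2928 \left(-19\right) = \left(-3 - 3\right) 5 \cdot 2928 \left(-19\right) = \left(-6\right) 5 \left(-55632\right) = \left(-30\right) \left(-55632\right) = 1668960$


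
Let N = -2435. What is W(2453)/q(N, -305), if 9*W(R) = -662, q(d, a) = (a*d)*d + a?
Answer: 331/8137862685 ≈ 4.0674e-8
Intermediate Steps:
q(d, a) = a + a*d² (q(d, a) = a*d² + a = a + a*d²)
W(R) = -662/9 (W(R) = (⅑)*(-662) = -662/9)
W(2453)/q(N, -305) = -662*(-1/(305*(1 + (-2435)²)))/9 = -662*(-1/(305*(1 + 5929225)))/9 = -662/(9*((-305*5929226))) = -662/9/(-1808413930) = -662/9*(-1/1808413930) = 331/8137862685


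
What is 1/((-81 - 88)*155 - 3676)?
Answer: -1/29871 ≈ -3.3477e-5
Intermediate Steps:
1/((-81 - 88)*155 - 3676) = 1/(-169*155 - 3676) = 1/(-26195 - 3676) = 1/(-29871) = -1/29871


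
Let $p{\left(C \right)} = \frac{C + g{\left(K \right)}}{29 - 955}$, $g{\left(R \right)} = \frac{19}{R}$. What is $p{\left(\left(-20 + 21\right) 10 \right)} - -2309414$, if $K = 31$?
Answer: $\frac{66294037955}{28706} \approx 2.3094 \cdot 10^{6}$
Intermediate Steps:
$p{\left(C \right)} = - \frac{19}{28706} - \frac{C}{926}$ ($p{\left(C \right)} = \frac{C + \frac{19}{31}}{29 - 955} = \frac{C + 19 \cdot \frac{1}{31}}{-926} = \left(C + \frac{19}{31}\right) \left(- \frac{1}{926}\right) = \left(\frac{19}{31} + C\right) \left(- \frac{1}{926}\right) = - \frac{19}{28706} - \frac{C}{926}$)
$p{\left(\left(-20 + 21\right) 10 \right)} - -2309414 = \left(- \frac{19}{28706} - \frac{\left(-20 + 21\right) 10}{926}\right) - -2309414 = \left(- \frac{19}{28706} - \frac{1 \cdot 10}{926}\right) + 2309414 = \left(- \frac{19}{28706} - \frac{5}{463}\right) + 2309414 = - \frac{329}{28706} + 2309414 = \frac{66294037955}{28706}$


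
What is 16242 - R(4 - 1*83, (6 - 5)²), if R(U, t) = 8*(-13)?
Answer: 16346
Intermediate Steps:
R(U, t) = -104
16242 - R(4 - 1*83, (6 - 5)²) = 16242 - 1*(-104) = 16242 + 104 = 16346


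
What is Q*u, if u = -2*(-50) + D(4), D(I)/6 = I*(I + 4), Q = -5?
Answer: -1460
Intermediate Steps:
D(I) = 6*I*(4 + I) (D(I) = 6*(I*(I + 4)) = 6*(I*(4 + I)) = 6*I*(4 + I))
u = 292 (u = -2*(-50) + 6*4*(4 + 4) = 100 + 6*4*8 = 100 + 192 = 292)
Q*u = -5*292 = -1460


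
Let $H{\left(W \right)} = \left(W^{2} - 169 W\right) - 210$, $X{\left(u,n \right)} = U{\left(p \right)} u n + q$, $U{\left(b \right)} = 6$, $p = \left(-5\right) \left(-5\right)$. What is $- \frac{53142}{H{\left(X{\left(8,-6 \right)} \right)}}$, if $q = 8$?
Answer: $- \frac{26571}{62755} \approx -0.42341$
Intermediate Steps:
$p = 25$
$X{\left(u,n \right)} = 8 + 6 n u$ ($X{\left(u,n \right)} = 6 u n + 8 = 6 n u + 8 = 8 + 6 n u$)
$H{\left(W \right)} = -210 + W^{2} - 169 W$
$- \frac{53142}{H{\left(X{\left(8,-6 \right)} \right)}} = - \frac{53142}{-210 + \left(8 + 6 \left(-6\right) 8\right)^{2} - 169 \left(8 + 6 \left(-6\right) 8\right)} = - \frac{53142}{-210 + \left(8 - 288\right)^{2} - 169 \left(8 - 288\right)} = - \frac{53142}{-210 + \left(-280\right)^{2} - -47320} = - \frac{53142}{-210 + 78400 + 47320} = - \frac{53142}{125510} = \left(-53142\right) \frac{1}{125510} = - \frac{26571}{62755}$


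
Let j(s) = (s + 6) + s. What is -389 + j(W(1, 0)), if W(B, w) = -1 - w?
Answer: -385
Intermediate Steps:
j(s) = 6 + 2*s (j(s) = (6 + s) + s = 6 + 2*s)
-389 + j(W(1, 0)) = -389 + (6 + 2*(-1 - 1*0)) = -389 + (6 + 2*(-1 + 0)) = -389 + (6 + 2*(-1)) = -389 + (6 - 2) = -389 + 4 = -385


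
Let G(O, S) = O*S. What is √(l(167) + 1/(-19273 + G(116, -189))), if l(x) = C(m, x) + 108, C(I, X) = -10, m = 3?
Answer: √166324854085/41197 ≈ 9.8995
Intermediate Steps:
l(x) = 98 (l(x) = -10 + 108 = 98)
√(l(167) + 1/(-19273 + G(116, -189))) = √(98 + 1/(-19273 + 116*(-189))) = √(98 + 1/(-19273 - 21924)) = √(98 + 1/(-41197)) = √(98 - 1/41197) = √(4037305/41197) = √166324854085/41197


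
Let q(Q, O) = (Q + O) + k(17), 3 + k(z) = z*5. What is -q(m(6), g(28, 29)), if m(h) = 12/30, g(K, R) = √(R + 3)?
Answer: -412/5 - 4*√2 ≈ -88.057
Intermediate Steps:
k(z) = -3 + 5*z (k(z) = -3 + z*5 = -3 + 5*z)
g(K, R) = √(3 + R)
m(h) = ⅖ (m(h) = 12*(1/30) = ⅖)
q(Q, O) = 82 + O + Q (q(Q, O) = (Q + O) + (-3 + 5*17) = (O + Q) + (-3 + 85) = (O + Q) + 82 = 82 + O + Q)
-q(m(6), g(28, 29)) = -(82 + √(3 + 29) + ⅖) = -(82 + √32 + ⅖) = -(82 + 4*√2 + ⅖) = -(412/5 + 4*√2) = -412/5 - 4*√2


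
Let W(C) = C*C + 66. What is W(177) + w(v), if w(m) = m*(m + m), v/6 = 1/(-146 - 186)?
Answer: 432560319/13778 ≈ 31395.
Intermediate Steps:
v = -3/166 (v = 6/(-146 - 186) = 6/(-332) = 6*(-1/332) = -3/166 ≈ -0.018072)
W(C) = 66 + C² (W(C) = C² + 66 = 66 + C²)
w(m) = 2*m² (w(m) = m*(2*m) = 2*m²)
W(177) + w(v) = (66 + 177²) + 2*(-3/166)² = (66 + 31329) + 2*(9/27556) = 31395 + 9/13778 = 432560319/13778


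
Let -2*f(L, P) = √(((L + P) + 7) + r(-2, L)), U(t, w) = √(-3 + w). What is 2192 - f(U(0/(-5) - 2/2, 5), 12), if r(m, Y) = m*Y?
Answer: 2192 + √(19 - √2)/2 ≈ 2194.1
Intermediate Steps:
r(m, Y) = Y*m
f(L, P) = -√(7 + P - L)/2 (f(L, P) = -√(((L + P) + 7) + L*(-2))/2 = -√((7 + L + P) - 2*L)/2 = -√(7 + P - L)/2)
2192 - f(U(0/(-5) - 2/2, 5), 12) = 2192 - (-1)*√(7 + 12 - √(-3 + 5))/2 = 2192 - (-1)*√(7 + 12 - √2)/2 = 2192 - (-1)*√(19 - √2)/2 = 2192 + √(19 - √2)/2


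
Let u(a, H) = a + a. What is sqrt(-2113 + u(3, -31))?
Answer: 7*I*sqrt(43) ≈ 45.902*I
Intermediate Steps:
u(a, H) = 2*a
sqrt(-2113 + u(3, -31)) = sqrt(-2113 + 2*3) = sqrt(-2113 + 6) = sqrt(-2107) = 7*I*sqrt(43)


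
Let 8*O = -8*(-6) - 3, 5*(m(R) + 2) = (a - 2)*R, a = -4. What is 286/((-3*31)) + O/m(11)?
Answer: -194813/56544 ≈ -3.4453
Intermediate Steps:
m(R) = -2 - 6*R/5 (m(R) = -2 + ((-4 - 2)*R)/5 = -2 + (-6*R)/5 = -2 - 6*R/5)
O = 45/8 (O = (-8*(-6) - 3)/8 = (48 - 3)/8 = (⅛)*45 = 45/8 ≈ 5.6250)
286/((-3*31)) + O/m(11) = 286/((-3*31)) + 45/(8*(-2 - 6/5*11)) = 286/(-93) + 45/(8*(-2 - 66/5)) = 286*(-1/93) + 45/(8*(-76/5)) = -286/93 + (45/8)*(-5/76) = -286/93 - 225/608 = -194813/56544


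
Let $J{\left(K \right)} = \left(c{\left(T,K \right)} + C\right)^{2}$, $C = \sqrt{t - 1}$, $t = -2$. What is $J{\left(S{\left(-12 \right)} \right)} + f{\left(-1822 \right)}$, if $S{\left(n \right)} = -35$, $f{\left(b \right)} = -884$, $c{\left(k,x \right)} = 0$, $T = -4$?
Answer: $-887$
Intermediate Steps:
$C = i \sqrt{3}$ ($C = \sqrt{-2 - 1} = \sqrt{-3} = i \sqrt{3} \approx 1.732 i$)
$J{\left(K \right)} = -3$ ($J{\left(K \right)} = \left(0 + i \sqrt{3}\right)^{2} = \left(i \sqrt{3}\right)^{2} = -3$)
$J{\left(S{\left(-12 \right)} \right)} + f{\left(-1822 \right)} = -3 - 884 = -887$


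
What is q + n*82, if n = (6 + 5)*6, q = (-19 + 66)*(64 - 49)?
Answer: 6117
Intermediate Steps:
q = 705 (q = 47*15 = 705)
n = 66 (n = 11*6 = 66)
q + n*82 = 705 + 66*82 = 705 + 5412 = 6117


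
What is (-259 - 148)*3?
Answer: -1221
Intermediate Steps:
(-259 - 148)*3 = -407*3 = -1221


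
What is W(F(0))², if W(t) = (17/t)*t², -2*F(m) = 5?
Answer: 7225/4 ≈ 1806.3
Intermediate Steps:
F(m) = -5/2 (F(m) = -½*5 = -5/2)
W(t) = 17*t
W(F(0))² = (17*(-5/2))² = (-85/2)² = 7225/4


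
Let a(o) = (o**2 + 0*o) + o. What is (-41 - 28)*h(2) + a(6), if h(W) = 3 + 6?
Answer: -579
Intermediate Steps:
h(W) = 9
a(o) = o + o**2 (a(o) = (o**2 + 0) + o = o**2 + o = o + o**2)
(-41 - 28)*h(2) + a(6) = (-41 - 28)*9 + 6*(1 + 6) = -69*9 + 6*7 = -621 + 42 = -579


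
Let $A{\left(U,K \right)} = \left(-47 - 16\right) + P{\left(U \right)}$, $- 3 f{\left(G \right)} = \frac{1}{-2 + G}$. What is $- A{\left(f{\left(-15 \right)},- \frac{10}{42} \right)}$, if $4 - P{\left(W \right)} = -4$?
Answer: $55$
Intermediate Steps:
$P{\left(W \right)} = 8$ ($P{\left(W \right)} = 4 - -4 = 4 + 4 = 8$)
$f{\left(G \right)} = - \frac{1}{3 \left(-2 + G\right)}$
$A{\left(U,K \right)} = -55$ ($A{\left(U,K \right)} = \left(-47 - 16\right) + 8 = -63 + 8 = -55$)
$- A{\left(f{\left(-15 \right)},- \frac{10}{42} \right)} = \left(-1\right) \left(-55\right) = 55$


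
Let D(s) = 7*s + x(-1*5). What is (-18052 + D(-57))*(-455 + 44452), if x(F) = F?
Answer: -812008632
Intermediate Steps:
D(s) = -5 + 7*s (D(s) = 7*s - 1*5 = 7*s - 5 = -5 + 7*s)
(-18052 + D(-57))*(-455 + 44452) = (-18052 + (-5 + 7*(-57)))*(-455 + 44452) = (-18052 + (-5 - 399))*43997 = (-18052 - 404)*43997 = -18456*43997 = -812008632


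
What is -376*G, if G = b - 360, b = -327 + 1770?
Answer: -407208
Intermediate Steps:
b = 1443
G = 1083 (G = 1443 - 360 = 1083)
-376*G = -376*1083 = -407208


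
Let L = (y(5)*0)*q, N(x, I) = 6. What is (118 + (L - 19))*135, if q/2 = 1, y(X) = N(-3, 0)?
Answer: 13365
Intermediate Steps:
y(X) = 6
q = 2 (q = 2*1 = 2)
L = 0 (L = (6*0)*2 = 0*2 = 0)
(118 + (L - 19))*135 = (118 + (0 - 19))*135 = (118 - 19)*135 = 99*135 = 13365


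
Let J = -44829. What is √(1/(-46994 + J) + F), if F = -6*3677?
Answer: I*√186014944056221/91823 ≈ 148.53*I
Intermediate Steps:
F = -22062
√(1/(-46994 + J) + F) = √(1/(-46994 - 44829) - 22062) = √(1/(-91823) - 22062) = √(-1/91823 - 22062) = √(-2025799027/91823) = I*√186014944056221/91823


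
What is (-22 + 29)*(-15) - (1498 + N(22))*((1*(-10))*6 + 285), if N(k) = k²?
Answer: -446055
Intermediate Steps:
(-22 + 29)*(-15) - (1498 + N(22))*((1*(-10))*6 + 285) = (-22 + 29)*(-15) - (1498 + 22²)*((1*(-10))*6 + 285) = 7*(-15) - (1498 + 484)*(-10*6 + 285) = -105 - 1982*(-60 + 285) = -105 - 1982*225 = -105 - 1*445950 = -105 - 445950 = -446055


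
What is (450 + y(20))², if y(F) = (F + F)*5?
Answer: 422500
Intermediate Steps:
y(F) = 10*F (y(F) = (2*F)*5 = 10*F)
(450 + y(20))² = (450 + 10*20)² = (450 + 200)² = 650² = 422500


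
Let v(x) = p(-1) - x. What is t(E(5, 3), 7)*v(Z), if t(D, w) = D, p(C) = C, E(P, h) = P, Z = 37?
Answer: -190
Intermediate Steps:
v(x) = -1 - x
t(E(5, 3), 7)*v(Z) = 5*(-1 - 1*37) = 5*(-1 - 37) = 5*(-38) = -190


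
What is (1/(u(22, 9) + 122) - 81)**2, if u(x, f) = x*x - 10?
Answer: 2330475625/355216 ≈ 6560.7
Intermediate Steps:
u(x, f) = -10 + x**2 (u(x, f) = x**2 - 10 = -10 + x**2)
(1/(u(22, 9) + 122) - 81)**2 = (1/((-10 + 22**2) + 122) - 81)**2 = (1/((-10 + 484) + 122) - 81)**2 = (1/(474 + 122) - 81)**2 = (1/596 - 81)**2 = (-48275/596)**2 = 2330475625/355216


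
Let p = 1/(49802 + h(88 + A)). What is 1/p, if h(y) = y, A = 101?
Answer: 49991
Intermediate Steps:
p = 1/49991 (p = 1/(49802 + (88 + 101)) = 1/(49802 + 189) = 1/49991 ≈ 2.0004e-5)
1/p = 1/(1/49991) = 49991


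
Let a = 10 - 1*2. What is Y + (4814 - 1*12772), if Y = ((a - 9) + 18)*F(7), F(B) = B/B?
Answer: -7941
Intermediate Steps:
a = 8 (a = 10 - 2 = 8)
F(B) = 1
Y = 17 (Y = ((8 - 9) + 18)*1 = (-1 + 18)*1 = 17*1 = 17)
Y + (4814 - 1*12772) = 17 + (4814 - 1*12772) = 17 + (4814 - 12772) = 17 - 7958 = -7941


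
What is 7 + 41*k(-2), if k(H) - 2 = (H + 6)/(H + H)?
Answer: 48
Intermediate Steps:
k(H) = 2 + (6 + H)/(2*H) (k(H) = 2 + (H + 6)/(H + H) = 2 + (6 + H)/((2*H)) = 2 + (6 + H)*(1/(2*H)) = 2 + (6 + H)/(2*H))
7 + 41*k(-2) = 7 + 41*(5/2 + 3/(-2)) = 7 + 41*(5/2 + 3*(-½)) = 7 + 41*(5/2 - 3/2) = 7 + 41*1 = 7 + 41 = 48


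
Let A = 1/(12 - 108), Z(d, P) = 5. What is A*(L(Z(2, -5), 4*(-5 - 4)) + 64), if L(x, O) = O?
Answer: -7/24 ≈ -0.29167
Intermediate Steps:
A = -1/96 (A = 1/(-96) = -1/96 ≈ -0.010417)
A*(L(Z(2, -5), 4*(-5 - 4)) + 64) = -(4*(-5 - 4) + 64)/96 = -(4*(-9) + 64)/96 = -(-36 + 64)/96 = -1/96*28 = -7/24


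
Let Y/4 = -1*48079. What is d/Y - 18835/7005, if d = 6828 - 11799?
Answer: -717490001/269434716 ≈ -2.6629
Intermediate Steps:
d = -4971
Y = -192316 (Y = 4*(-1*48079) = 4*(-48079) = -192316)
d/Y - 18835/7005 = -4971/(-192316) - 18835/7005 = -4971*(-1/192316) - 18835*1/7005 = 4971/192316 - 3767/1401 = -717490001/269434716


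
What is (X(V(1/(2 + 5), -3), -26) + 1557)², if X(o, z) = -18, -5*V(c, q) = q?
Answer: 2368521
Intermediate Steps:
V(c, q) = -q/5
(X(V(1/(2 + 5), -3), -26) + 1557)² = (-18 + 1557)² = 1539² = 2368521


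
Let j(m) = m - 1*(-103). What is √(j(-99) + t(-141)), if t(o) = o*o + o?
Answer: 4*√1234 ≈ 140.51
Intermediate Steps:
j(m) = 103 + m (j(m) = m + 103 = 103 + m)
t(o) = o + o² (t(o) = o² + o = o + o²)
√(j(-99) + t(-141)) = √((103 - 99) - 141*(1 - 141)) = √(4 - 141*(-140)) = √(4 + 19740) = √19744 = 4*√1234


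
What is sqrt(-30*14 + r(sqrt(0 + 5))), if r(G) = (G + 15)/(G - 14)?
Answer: sqrt(-5895 + 419*sqrt(5))/sqrt(14 - sqrt(5)) ≈ 20.53*I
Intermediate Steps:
r(G) = (15 + G)/(-14 + G)
sqrt(-30*14 + r(sqrt(0 + 5))) = sqrt(-30*14 + (15 + sqrt(0 + 5))/(-14 + sqrt(0 + 5))) = sqrt(-420 + (15 + sqrt(5))/(-14 + sqrt(5)))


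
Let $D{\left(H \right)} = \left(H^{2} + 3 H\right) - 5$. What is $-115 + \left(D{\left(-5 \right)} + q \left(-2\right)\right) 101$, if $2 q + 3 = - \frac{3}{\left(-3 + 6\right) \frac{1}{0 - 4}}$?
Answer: $289$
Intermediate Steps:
$D{\left(H \right)} = -5 + H^{2} + 3 H$
$q = \frac{1}{2}$ ($q = - \frac{3}{2} + \frac{\left(-3\right) \frac{1}{\left(-3 + 6\right) \frac{1}{0 - 4}}}{2} = - \frac{3}{2} + \frac{\left(-3\right) \frac{1}{3 \frac{1}{-4}}}{2} = - \frac{3}{2} + \frac{\left(-3\right) \frac{1}{3 \left(- \frac{1}{4}\right)}}{2} = - \frac{3}{2} + \frac{\left(-3\right) \frac{1}{- \frac{3}{4}}}{2} = - \frac{3}{2} + \frac{\left(-3\right) \left(- \frac{4}{3}\right)}{2} = - \frac{3}{2} + \frac{1}{2} \cdot 4 = - \frac{3}{2} + 2 = \frac{1}{2} \approx 0.5$)
$-115 + \left(D{\left(-5 \right)} + q \left(-2\right)\right) 101 = -115 + \left(\left(-5 + \left(-5\right)^{2} + 3 \left(-5\right)\right) + \frac{1}{2} \left(-2\right)\right) 101 = -115 + \left(\left(-5 + 25 - 15\right) - 1\right) 101 = -115 + \left(5 - 1\right) 101 = -115 + 4 \cdot 101 = -115 + 404 = 289$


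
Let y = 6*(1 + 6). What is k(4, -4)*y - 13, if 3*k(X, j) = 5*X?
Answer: 267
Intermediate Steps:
y = 42 (y = 6*7 = 42)
k(X, j) = 5*X/3 (k(X, j) = (5*X)/3 = 5*X/3)
k(4, -4)*y - 13 = ((5/3)*4)*42 - 13 = (20/3)*42 - 13 = 280 - 13 = 267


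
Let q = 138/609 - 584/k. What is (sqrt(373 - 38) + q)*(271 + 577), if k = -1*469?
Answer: 16975264/13601 + 848*sqrt(335) ≈ 16769.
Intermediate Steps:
k = -469
q = 20018/13601 (q = 138/609 - 584/(-469) = 138*(1/609) - 584*(-1/469) = 46/203 + 584/469 = 20018/13601 ≈ 1.4718)
(sqrt(373 - 38) + q)*(271 + 577) = (sqrt(373 - 38) + 20018/13601)*(271 + 577) = (sqrt(335) + 20018/13601)*848 = (20018/13601 + sqrt(335))*848 = 16975264/13601 + 848*sqrt(335)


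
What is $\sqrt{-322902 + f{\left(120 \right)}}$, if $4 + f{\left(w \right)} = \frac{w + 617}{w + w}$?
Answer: $\frac{i \sqrt{1162450545}}{60} \approx 568.25 i$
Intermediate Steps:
$f{\left(w \right)} = -4 + \frac{617 + w}{2 w}$ ($f{\left(w \right)} = -4 + \frac{w + 617}{w + w} = -4 + \frac{617 + w}{2 w}$)
$\sqrt{-322902 + f{\left(120 \right)}} = \sqrt{-322902 + \frac{617 - 840}{2 \cdot 120}} = \sqrt{-322902 + \frac{1}{2} \cdot \frac{1}{120} \left(617 - 840\right)} = \sqrt{-322902 + \frac{1}{2} \cdot \frac{1}{120} \left(-223\right)} = \sqrt{-322902 - \frac{223}{240}} = \sqrt{- \frac{77496703}{240}} = \frac{i \sqrt{1162450545}}{60}$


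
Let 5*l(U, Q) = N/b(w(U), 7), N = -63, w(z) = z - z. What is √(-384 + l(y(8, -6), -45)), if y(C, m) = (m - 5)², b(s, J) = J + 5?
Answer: I*√38505/10 ≈ 19.623*I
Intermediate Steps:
w(z) = 0
b(s, J) = 5 + J
y(C, m) = (-5 + m)²
l(U, Q) = -21/20 (l(U, Q) = (-63/(5 + 7))/5 = (-63/12)/5 = (-63*1/12)/5 = (⅕)*(-21/4) = -21/20)
√(-384 + l(y(8, -6), -45)) = √(-384 - 21/20) = √(-7701/20) = I*√38505/10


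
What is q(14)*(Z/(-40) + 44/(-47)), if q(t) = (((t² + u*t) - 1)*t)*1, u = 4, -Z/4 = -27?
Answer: -3002713/235 ≈ -12778.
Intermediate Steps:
Z = 108 (Z = -4*(-27) = 108)
q(t) = t*(-1 + t² + 4*t) (q(t) = (((t² + 4*t) - 1)*t)*1 = ((-1 + t² + 4*t)*t)*1 = (t*(-1 + t² + 4*t))*1 = t*(-1 + t² + 4*t))
q(14)*(Z/(-40) + 44/(-47)) = (14*(-1 + 14² + 4*14))*(108/(-40) + 44/(-47)) = (14*(-1 + 196 + 56))*(108*(-1/40) + 44*(-1/47)) = (14*251)*(-27/10 - 44/47) = 3514*(-1709/470) = -3002713/235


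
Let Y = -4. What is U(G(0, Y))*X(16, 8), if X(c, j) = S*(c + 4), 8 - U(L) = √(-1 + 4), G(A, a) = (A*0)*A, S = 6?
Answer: 960 - 120*√3 ≈ 752.15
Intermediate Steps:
G(A, a) = 0 (G(A, a) = 0*A = 0)
U(L) = 8 - √3 (U(L) = 8 - √(-1 + 4) = 8 - √3)
X(c, j) = 24 + 6*c (X(c, j) = 6*(c + 4) = 6*(4 + c) = 24 + 6*c)
U(G(0, Y))*X(16, 8) = (8 - √3)*(24 + 6*16) = (8 - √3)*(24 + 96) = (8 - √3)*120 = 960 - 120*√3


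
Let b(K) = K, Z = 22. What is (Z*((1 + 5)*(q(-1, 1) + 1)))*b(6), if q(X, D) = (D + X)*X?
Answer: 792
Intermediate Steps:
q(X, D) = X*(D + X)
(Z*((1 + 5)*(q(-1, 1) + 1)))*b(6) = (22*((1 + 5)*(-(1 - 1) + 1)))*6 = (22*(6*(-1*0 + 1)))*6 = (22*(6*(0 + 1)))*6 = (22*(6*1))*6 = (22*6)*6 = 132*6 = 792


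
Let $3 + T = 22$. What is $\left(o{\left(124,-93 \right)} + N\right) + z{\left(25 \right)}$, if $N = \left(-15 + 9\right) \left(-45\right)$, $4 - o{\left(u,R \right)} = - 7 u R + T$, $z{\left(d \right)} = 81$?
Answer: $-80388$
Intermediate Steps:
$T = 19$ ($T = -3 + 22 = 19$)
$o{\left(u,R \right)} = -15 + 7 R u$ ($o{\left(u,R \right)} = 4 - \left(- 7 u R + 19\right) = 4 - \left(- 7 R u + 19\right) = 4 - \left(19 - 7 R u\right) = 4 + \left(-19 + 7 R u\right) = -15 + 7 R u$)
$N = 270$ ($N = \left(-6\right) \left(-45\right) = 270$)
$\left(o{\left(124,-93 \right)} + N\right) + z{\left(25 \right)} = \left(\left(-15 + 7 \left(-93\right) 124\right) + 270\right) + 81 = \left(\left(-15 - 80724\right) + 270\right) + 81 = \left(-80739 + 270\right) + 81 = -80469 + 81 = -80388$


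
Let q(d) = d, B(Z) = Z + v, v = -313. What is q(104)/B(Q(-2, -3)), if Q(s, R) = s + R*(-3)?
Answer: -52/153 ≈ -0.33987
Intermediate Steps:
Q(s, R) = s - 3*R
B(Z) = -313 + Z (B(Z) = Z - 313 = -313 + Z)
q(104)/B(Q(-2, -3)) = 104/(-313 + (-2 - 3*(-3))) = 104/(-313 + (-2 + 9)) = 104/(-313 + 7) = 104/(-306) = 104*(-1/306) = -52/153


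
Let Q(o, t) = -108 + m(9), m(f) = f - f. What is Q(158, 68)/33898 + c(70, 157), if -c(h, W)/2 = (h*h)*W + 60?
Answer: -26079765334/16949 ≈ -1.5387e+6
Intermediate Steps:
m(f) = 0
c(h, W) = -120 - 2*W*h**2 (c(h, W) = -2*((h*h)*W + 60) = -2*(h**2*W + 60) = -2*(W*h**2 + 60) = -2*(60 + W*h**2) = -120 - 2*W*h**2)
Q(o, t) = -108 (Q(o, t) = -108 + 0 = -108)
Q(158, 68)/33898 + c(70, 157) = -108/33898 + (-120 - 2*157*70**2) = -108*1/33898 + (-120 - 2*157*4900) = -54/16949 + (-120 - 1538600) = -54/16949 - 1538720 = -26079765334/16949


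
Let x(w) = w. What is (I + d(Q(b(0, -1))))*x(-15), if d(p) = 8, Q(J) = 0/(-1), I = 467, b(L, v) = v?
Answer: -7125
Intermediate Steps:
Q(J) = 0 (Q(J) = 0*(-1) = 0)
(I + d(Q(b(0, -1))))*x(-15) = (467 + 8)*(-15) = 475*(-15) = -7125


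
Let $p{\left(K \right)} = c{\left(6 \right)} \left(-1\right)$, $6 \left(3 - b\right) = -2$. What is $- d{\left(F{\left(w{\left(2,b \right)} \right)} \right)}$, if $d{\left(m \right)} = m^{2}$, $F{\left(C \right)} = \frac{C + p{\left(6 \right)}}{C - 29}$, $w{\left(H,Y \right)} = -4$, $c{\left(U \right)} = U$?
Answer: $- \frac{100}{1089} \approx -0.091827$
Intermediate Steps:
$b = \frac{10}{3}$ ($b = 3 - - \frac{1}{3} = 3 + \frac{1}{3} = \frac{10}{3} \approx 3.3333$)
$p{\left(K \right)} = -6$ ($p{\left(K \right)} = 6 \left(-1\right) = -6$)
$F{\left(C \right)} = \frac{-6 + C}{-29 + C}$ ($F{\left(C \right)} = \frac{C - 6}{C - 29} = \frac{-6 + C}{-29 + C}$)
$- d{\left(F{\left(w{\left(2,b \right)} \right)} \right)} = - \left(\frac{-6 - 4}{-29 - 4}\right)^{2} = - \left(\frac{1}{-33} \left(-10\right)\right)^{2} = - \left(\left(- \frac{1}{33}\right) \left(-10\right)\right)^{2} = - \left(\frac{10}{33}\right)^{2} = \left(-1\right) \frac{100}{1089} = - \frac{100}{1089}$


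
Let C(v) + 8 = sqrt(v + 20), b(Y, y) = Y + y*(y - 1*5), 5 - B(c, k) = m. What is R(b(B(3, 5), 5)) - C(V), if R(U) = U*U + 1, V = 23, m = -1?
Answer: 45 - sqrt(43) ≈ 38.443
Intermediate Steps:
B(c, k) = 6 (B(c, k) = 5 - 1*(-1) = 5 + 1 = 6)
b(Y, y) = Y + y*(-5 + y) (b(Y, y) = Y + y*(y - 5) = Y + y*(-5 + y))
C(v) = -8 + sqrt(20 + v) (C(v) = -8 + sqrt(v + 20) = -8 + sqrt(20 + v))
R(U) = 1 + U**2 (R(U) = U**2 + 1 = 1 + U**2)
R(b(B(3, 5), 5)) - C(V) = (1 + (6 + 5**2 - 5*5)**2) - (-8 + sqrt(20 + 23)) = (1 + (6 + 25 - 25)**2) - (-8 + sqrt(43)) = (1 + 6**2) + (8 - sqrt(43)) = (1 + 36) + (8 - sqrt(43)) = 37 + (8 - sqrt(43)) = 45 - sqrt(43)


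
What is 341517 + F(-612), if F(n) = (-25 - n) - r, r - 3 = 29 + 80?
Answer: 341992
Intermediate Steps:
r = 112 (r = 3 + (29 + 80) = 3 + 109 = 112)
F(n) = -137 - n (F(n) = (-25 - n) - 1*112 = (-25 - n) - 112 = -137 - n)
341517 + F(-612) = 341517 + (-137 - 1*(-612)) = 341517 + (-137 + 612) = 341517 + 475 = 341992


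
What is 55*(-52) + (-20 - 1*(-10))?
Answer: -2870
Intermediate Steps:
55*(-52) + (-20 - 1*(-10)) = -2860 + (-20 + 10) = -2860 - 10 = -2870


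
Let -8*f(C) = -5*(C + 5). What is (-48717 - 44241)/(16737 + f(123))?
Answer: -92958/16817 ≈ -5.5276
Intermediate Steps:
f(C) = 25/8 + 5*C/8 (f(C) = -(-5)*(C + 5)/8 = -(-5)*(5 + C)/8 = -(-25 - 5*C)/8 = 25/8 + 5*C/8)
(-48717 - 44241)/(16737 + f(123)) = (-48717 - 44241)/(16737 + (25/8 + (5/8)*123)) = -92958/(16737 + (25/8 + 615/8)) = -92958/(16737 + 80) = -92958/16817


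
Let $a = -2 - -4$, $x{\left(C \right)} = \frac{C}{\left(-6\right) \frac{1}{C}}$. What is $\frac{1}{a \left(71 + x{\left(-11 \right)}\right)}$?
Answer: $\frac{3}{305} \approx 0.0098361$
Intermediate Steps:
$x{\left(C \right)} = - \frac{C^{2}}{6}$ ($x{\left(C \right)} = C \left(- \frac{C}{6}\right) = - \frac{C^{2}}{6}$)
$a = 2$ ($a = -2 + 4 = 2$)
$\frac{1}{a \left(71 + x{\left(-11 \right)}\right)} = \frac{1}{2 \left(71 - \frac{\left(-11\right)^{2}}{6}\right)} = \frac{1}{2 \left(71 - \frac{121}{6}\right)} = \frac{1}{2 \cdot \frac{305}{6}} = \frac{1}{\frac{305}{3}} = \frac{3}{305}$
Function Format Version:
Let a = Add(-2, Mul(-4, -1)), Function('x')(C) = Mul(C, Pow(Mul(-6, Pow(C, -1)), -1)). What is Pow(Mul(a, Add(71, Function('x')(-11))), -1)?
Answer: Rational(3, 305) ≈ 0.0098361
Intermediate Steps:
Function('x')(C) = Mul(Rational(-1, 6), Pow(C, 2)) (Function('x')(C) = Mul(C, Mul(Rational(-1, 6), C)) = Mul(Rational(-1, 6), Pow(C, 2)))
a = 2 (a = Add(-2, 4) = 2)
Pow(Mul(a, Add(71, Function('x')(-11))), -1) = Pow(Mul(2, Add(71, Mul(Rational(-1, 6), Pow(-11, 2)))), -1) = Pow(Mul(2, Add(71, Mul(Rational(-1, 6), 121))), -1) = Pow(Mul(2, Add(71, Rational(-121, 6))), -1) = Pow(Mul(2, Rational(305, 6)), -1) = Pow(Rational(305, 3), -1) = Rational(3, 305)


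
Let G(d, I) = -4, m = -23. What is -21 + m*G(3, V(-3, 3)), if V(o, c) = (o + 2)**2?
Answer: 71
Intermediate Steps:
V(o, c) = (2 + o)**2
-21 + m*G(3, V(-3, 3)) = -21 - 23*(-4) = -21 + 92 = 71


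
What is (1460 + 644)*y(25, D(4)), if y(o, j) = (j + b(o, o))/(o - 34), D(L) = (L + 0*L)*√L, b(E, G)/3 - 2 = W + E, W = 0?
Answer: -187256/9 ≈ -20806.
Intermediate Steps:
b(E, G) = 6 + 3*E (b(E, G) = 6 + 3*(0 + E) = 6 + 3*E)
D(L) = L^(3/2) (D(L) = (L + 0)*√L = L*√L = L^(3/2))
y(o, j) = (6 + j + 3*o)/(-34 + o) (y(o, j) = (j + (6 + 3*o))/(o - 34) = (6 + j + 3*o)/(-34 + o))
(1460 + 644)*y(25, D(4)) = (1460 + 644)*((6 + 4^(3/2) + 3*25)/(-34 + 25)) = 2104*((6 + 8 + 75)/(-9)) = 2104*(-⅑*89) = 2104*(-89/9) = -187256/9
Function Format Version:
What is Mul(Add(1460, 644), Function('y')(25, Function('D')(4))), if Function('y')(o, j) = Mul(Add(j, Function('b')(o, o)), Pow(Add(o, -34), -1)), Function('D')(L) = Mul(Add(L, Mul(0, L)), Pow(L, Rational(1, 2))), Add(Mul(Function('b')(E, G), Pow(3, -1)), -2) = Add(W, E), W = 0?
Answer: Rational(-187256, 9) ≈ -20806.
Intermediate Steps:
Function('b')(E, G) = Add(6, Mul(3, E)) (Function('b')(E, G) = Add(6, Mul(3, Add(0, E))) = Add(6, Mul(3, E)))
Function('D')(L) = Pow(L, Rational(3, 2)) (Function('D')(L) = Mul(Add(L, 0), Pow(L, Rational(1, 2))) = Mul(L, Pow(L, Rational(1, 2))) = Pow(L, Rational(3, 2)))
Function('y')(o, j) = Mul(Pow(Add(-34, o), -1), Add(6, j, Mul(3, o))) (Function('y')(o, j) = Mul(Add(j, Add(6, Mul(3, o))), Pow(Add(o, -34), -1)) = Mul(Add(6, j, Mul(3, o)), Pow(Add(-34, o), -1)) = Mul(Pow(Add(-34, o), -1), Add(6, j, Mul(3, o))))
Mul(Add(1460, 644), Function('y')(25, Function('D')(4))) = Mul(Add(1460, 644), Mul(Pow(Add(-34, 25), -1), Add(6, Pow(4, Rational(3, 2)), Mul(3, 25)))) = Mul(2104, Mul(Pow(-9, -1), Add(6, 8, 75))) = Mul(2104, Mul(Rational(-1, 9), 89)) = Mul(2104, Rational(-89, 9)) = Rational(-187256, 9)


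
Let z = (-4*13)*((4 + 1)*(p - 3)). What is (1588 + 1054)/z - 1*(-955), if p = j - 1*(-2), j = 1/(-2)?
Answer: 187546/195 ≈ 961.77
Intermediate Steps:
j = -½ ≈ -0.50000
p = 3/2 (p = -½ - 1*(-2) = -½ + 2 = 3/2 ≈ 1.5000)
z = 390 (z = (-4*13)*((4 + 1)*(3/2 - 3)) = -260*(-3)/2 = -52*(-15/2) = 390)
(1588 + 1054)/z - 1*(-955) = (1588 + 1054)/390 - 1*(-955) = 2642*(1/390) + 955 = 1321/195 + 955 = 187546/195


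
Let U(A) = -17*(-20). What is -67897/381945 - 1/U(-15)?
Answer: -938677/5194452 ≈ -0.18071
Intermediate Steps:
U(A) = 340
-67897/381945 - 1/U(-15) = -67897/381945 - 1/340 = -938677/5194452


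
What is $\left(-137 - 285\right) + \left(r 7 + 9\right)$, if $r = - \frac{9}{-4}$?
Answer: $- \frac{1589}{4} \approx -397.25$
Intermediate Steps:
$r = \frac{9}{4}$ ($r = \left(-9\right) \left(- \frac{1}{4}\right) = \frac{9}{4} \approx 2.25$)
$\left(-137 - 285\right) + \left(r 7 + 9\right) = \left(-137 - 285\right) + \left(\frac{9}{4} \cdot 7 + 9\right) = -422 + \left(\frac{63}{4} + 9\right) = -422 + \frac{99}{4} = - \frac{1589}{4}$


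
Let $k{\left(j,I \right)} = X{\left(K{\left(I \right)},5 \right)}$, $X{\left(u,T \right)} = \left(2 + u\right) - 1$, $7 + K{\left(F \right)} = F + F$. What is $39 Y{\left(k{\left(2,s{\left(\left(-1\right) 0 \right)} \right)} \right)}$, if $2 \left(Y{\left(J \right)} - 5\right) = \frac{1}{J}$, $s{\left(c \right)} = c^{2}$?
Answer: $\frac{767}{4} \approx 191.75$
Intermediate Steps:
$K{\left(F \right)} = -7 + 2 F$ ($K{\left(F \right)} = -7 + \left(F + F\right) = -7 + 2 F$)
$X{\left(u,T \right)} = 1 + u$
$k{\left(j,I \right)} = -6 + 2 I$ ($k{\left(j,I \right)} = 1 + \left(-7 + 2 I\right) = -6 + 2 I$)
$Y{\left(J \right)} = 5 + \frac{1}{2 J}$
$39 Y{\left(k{\left(2,s{\left(\left(-1\right) 0 \right)} \right)} \right)} = 39 \left(5 + \frac{1}{2 \left(-6 + 2 \left(\left(-1\right) 0\right)^{2}\right)}\right) = 39 \left(5 + \frac{1}{2 \left(-6 + 2 \cdot 0^{2}\right)}\right) = 39 \left(5 + \frac{1}{2 \left(-6 + 2 \cdot 0\right)}\right) = 39 \left(5 + \frac{1}{2 \left(-6 + 0\right)}\right) = 39 \left(5 + \frac{1}{2 \left(-6\right)}\right) = 39 \left(5 + \frac{1}{2} \left(- \frac{1}{6}\right)\right) = 39 \left(5 - \frac{1}{12}\right) = 39 \cdot \frac{59}{12} = \frac{767}{4}$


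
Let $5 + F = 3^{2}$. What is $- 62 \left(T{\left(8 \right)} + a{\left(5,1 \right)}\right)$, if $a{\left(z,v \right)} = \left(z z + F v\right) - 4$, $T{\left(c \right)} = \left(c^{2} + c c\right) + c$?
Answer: $-9982$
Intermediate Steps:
$T{\left(c \right)} = c + 2 c^{2}$ ($T{\left(c \right)} = \left(c^{2} + c^{2}\right) + c = 2 c^{2} + c = c + 2 c^{2}$)
$F = 4$ ($F = -5 + 3^{2} = -5 + 9 = 4$)
$a{\left(z,v \right)} = -4 + z^{2} + 4 v$ ($a{\left(z,v \right)} = \left(z z + 4 v\right) - 4 = \left(z^{2} + 4 v\right) - 4 = -4 + z^{2} + 4 v$)
$- 62 \left(T{\left(8 \right)} + a{\left(5,1 \right)}\right) = - 62 \left(8 \left(1 + 2 \cdot 8\right) + \left(-4 + 5^{2} + 4 \cdot 1\right)\right) = - 62 \left(8 \left(1 + 16\right) + \left(-4 + 25 + 4\right)\right) = - 62 \left(8 \cdot 17 + 25\right) = - 62 \left(136 + 25\right) = \left(-62\right) 161 = -9982$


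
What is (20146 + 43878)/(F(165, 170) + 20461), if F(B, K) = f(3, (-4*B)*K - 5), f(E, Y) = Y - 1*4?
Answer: -16006/22937 ≈ -0.69782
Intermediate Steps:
f(E, Y) = -4 + Y (f(E, Y) = Y - 4 = -4 + Y)
F(B, K) = -9 - 4*B*K (F(B, K) = -4 + ((-4*B)*K - 5) = -4 + (-4*B*K - 5) = -4 + (-5 - 4*B*K) = -9 - 4*B*K)
(20146 + 43878)/(F(165, 170) + 20461) = (20146 + 43878)/((-9 - 4*165*170) + 20461) = 64024/((-9 - 112200) + 20461) = 64024/(-112209 + 20461) = 64024/(-91748) = 64024*(-1/91748) = -16006/22937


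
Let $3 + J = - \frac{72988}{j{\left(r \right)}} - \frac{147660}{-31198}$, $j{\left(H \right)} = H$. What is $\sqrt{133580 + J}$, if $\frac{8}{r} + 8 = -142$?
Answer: $\frac{4 \sqrt{22844114394617}}{15599} \approx 1225.6$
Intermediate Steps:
$r = - \frac{4}{75}$ ($r = \frac{8}{-8 - 142} = \frac{8}{-150} = 8 \left(- \frac{1}{150}\right) = - \frac{4}{75} \approx -0.053333$)
$J = \frac{21347648508}{15599}$ ($J = -3 - \left(-1368525 - \frac{73830}{15599}\right) = -3 - - \frac{21347695305}{15599} = -3 + \left(1368525 + \frac{73830}{15599}\right) = -3 + \frac{21347695305}{15599} = \frac{21347648508}{15599} \approx 1.3685 \cdot 10^{6}$)
$\sqrt{133580 + J} = \sqrt{133580 + \frac{21347648508}{15599}} = \sqrt{\frac{23431362928}{15599}} = \frac{4 \sqrt{22844114394617}}{15599}$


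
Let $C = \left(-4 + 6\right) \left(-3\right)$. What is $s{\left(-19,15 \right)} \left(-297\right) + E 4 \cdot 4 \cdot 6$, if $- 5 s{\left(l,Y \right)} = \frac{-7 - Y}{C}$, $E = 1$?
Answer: $\frac{1569}{5} \approx 313.8$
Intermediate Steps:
$C = -6$ ($C = 2 \left(-3\right) = -6$)
$s{\left(l,Y \right)} = - \frac{7}{30} - \frac{Y}{30}$ ($s{\left(l,Y \right)} = - \frac{\left(-7 - Y\right) \frac{1}{-6}}{5} = - \frac{\left(-7 - Y\right) \left(- \frac{1}{6}\right)}{5} = - \frac{\frac{7}{6} + \frac{Y}{6}}{5} = - \frac{7}{30} - \frac{Y}{30}$)
$s{\left(-19,15 \right)} \left(-297\right) + E 4 \cdot 4 \cdot 6 = \left(- \frac{7}{30} - \frac{1}{2}\right) \left(-297\right) + 1 \cdot 4 \cdot 4 \cdot 6 = \left(- \frac{7}{30} - \frac{1}{2}\right) \left(-297\right) + 4 \cdot 24 = \left(- \frac{11}{15}\right) \left(-297\right) + 96 = \frac{1089}{5} + 96 = \frac{1569}{5}$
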